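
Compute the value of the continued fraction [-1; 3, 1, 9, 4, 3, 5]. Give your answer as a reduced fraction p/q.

-2049/2755

Starting at the tail and folding back:
Start with 5.
3 + 1/(5/1) = 3 + 1/5 = 16/5
4 + 1/(16/5) = 4 + 5/16 = 69/16
9 + 1/(69/16) = 9 + 16/69 = 637/69
1 + 1/(637/69) = 1 + 69/637 = 706/637
3 + 1/(706/637) = 3 + 637/706 = 2755/706
-1 + 1/(2755/706) = -1 + 706/2755 = -2049/2755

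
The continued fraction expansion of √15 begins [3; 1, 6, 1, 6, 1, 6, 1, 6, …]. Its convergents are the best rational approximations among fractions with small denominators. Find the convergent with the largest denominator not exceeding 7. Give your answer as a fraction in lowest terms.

27/7

a_0 = 3: 3/1  (≤ bound)
a_1 = 1: 4/1  (≤ bound)
a_2 = 6: 27/7  (≤ bound)
a_3 = 1: 31/8  (> 7, stop)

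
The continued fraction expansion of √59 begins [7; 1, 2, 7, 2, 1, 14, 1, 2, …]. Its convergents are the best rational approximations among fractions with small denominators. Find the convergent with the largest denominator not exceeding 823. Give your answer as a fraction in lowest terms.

530/69

List convergents until the denominator exceeds the bound:
a_0 = 7: 7/1  (≤ bound)
a_1 = 1: 8/1  (≤ bound)
a_2 = 2: 23/3  (≤ bound)
a_3 = 7: 169/22  (≤ bound)
a_4 = 2: 361/47  (≤ bound)
a_5 = 1: 530/69  (≤ bound)
a_6 = 14: 7781/1013  (> 823, stop)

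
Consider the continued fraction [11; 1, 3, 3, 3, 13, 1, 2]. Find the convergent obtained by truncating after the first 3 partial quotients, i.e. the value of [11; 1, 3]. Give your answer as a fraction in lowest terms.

47/4

Start with 3.
1 + 1/(3/1) = 1 + 1/3 = 4/3
11 + 1/(4/3) = 11 + 3/4 = 47/4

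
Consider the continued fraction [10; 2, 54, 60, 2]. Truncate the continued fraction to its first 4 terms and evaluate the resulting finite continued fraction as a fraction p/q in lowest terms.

Start with 60.
54 + 1/(60/1) = 54 + 1/60 = 3241/60
2 + 1/(3241/60) = 2 + 60/3241 = 6542/3241
10 + 1/(6542/3241) = 10 + 3241/6542 = 68661/6542

68661/6542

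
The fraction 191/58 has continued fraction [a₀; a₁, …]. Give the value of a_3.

2

Run the Euclidean algorithm, recording each quotient:
191 ÷ 58 → quotient 3, remainder 17
58 ÷ 17 → quotient 3, remainder 7
17 ÷ 7 → quotient 2, remainder 3
7 ÷ 3 → quotient 2, remainder 1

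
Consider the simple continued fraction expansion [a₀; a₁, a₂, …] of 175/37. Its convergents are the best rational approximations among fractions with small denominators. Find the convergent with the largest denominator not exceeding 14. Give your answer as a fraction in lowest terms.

a_0 = 4: 4/1  (≤ bound)
a_1 = 1: 5/1  (≤ bound)
a_2 = 2: 14/3  (≤ bound)
a_3 = 1: 19/4  (≤ bound)
a_4 = 2: 52/11  (≤ bound)
a_5 = 3: 175/37  (> 14, stop)

52/11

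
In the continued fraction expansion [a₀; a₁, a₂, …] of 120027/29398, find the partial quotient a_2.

120027 ÷ 29398 → quotient 4, remainder 2435
29398 ÷ 2435 → quotient 12, remainder 178
2435 ÷ 178 → quotient 13, remainder 121

13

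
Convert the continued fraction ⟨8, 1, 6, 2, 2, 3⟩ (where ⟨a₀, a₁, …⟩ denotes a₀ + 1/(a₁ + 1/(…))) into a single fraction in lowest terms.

1117/126

Start with 3.
2 + 1/(3/1) = 2 + 1/3 = 7/3
2 + 1/(7/3) = 2 + 3/7 = 17/7
6 + 1/(17/7) = 6 + 7/17 = 109/17
1 + 1/(109/17) = 1 + 17/109 = 126/109
8 + 1/(126/109) = 8 + 109/126 = 1117/126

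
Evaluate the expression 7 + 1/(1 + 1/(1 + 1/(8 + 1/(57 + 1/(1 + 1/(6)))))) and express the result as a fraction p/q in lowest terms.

a_0 = 7: 7/1
a_1 = 1: 8/1
a_2 = 1: 15/2
a_3 = 8: 128/17
a_4 = 57: 7311/971
a_5 = 1: 7439/988
a_6 = 6: 51945/6899

51945/6899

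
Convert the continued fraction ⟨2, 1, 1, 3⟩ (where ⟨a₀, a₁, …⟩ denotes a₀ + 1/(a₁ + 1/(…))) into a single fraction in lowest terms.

18/7

Starting at the tail and folding back:
Start with 3.
1 + 1/(3/1) = 1 + 1/3 = 4/3
1 + 1/(4/3) = 1 + 3/4 = 7/4
2 + 1/(7/4) = 2 + 4/7 = 18/7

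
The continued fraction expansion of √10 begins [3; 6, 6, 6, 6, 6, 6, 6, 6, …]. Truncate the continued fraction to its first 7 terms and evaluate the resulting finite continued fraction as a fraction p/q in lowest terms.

Start with 6.
6 + 1/(6/1) = 6 + 1/6 = 37/6
6 + 1/(37/6) = 6 + 6/37 = 228/37
6 + 1/(228/37) = 6 + 37/228 = 1405/228
6 + 1/(1405/228) = 6 + 228/1405 = 8658/1405
6 + 1/(8658/1405) = 6 + 1405/8658 = 53353/8658
3 + 1/(53353/8658) = 3 + 8658/53353 = 168717/53353

168717/53353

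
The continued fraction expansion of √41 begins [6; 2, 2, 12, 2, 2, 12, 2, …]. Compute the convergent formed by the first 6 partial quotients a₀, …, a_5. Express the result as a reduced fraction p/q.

Collapse the nested fraction from the inside out:
Start with 2.
2 + 1/(2/1) = 2 + 1/2 = 5/2
12 + 1/(5/2) = 12 + 2/5 = 62/5
2 + 1/(62/5) = 2 + 5/62 = 129/62
2 + 1/(129/62) = 2 + 62/129 = 320/129
6 + 1/(320/129) = 6 + 129/320 = 2049/320

2049/320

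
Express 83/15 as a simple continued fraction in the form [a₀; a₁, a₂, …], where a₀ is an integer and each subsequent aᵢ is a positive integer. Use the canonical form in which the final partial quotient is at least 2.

[5; 1, 1, 7]

Run the Euclidean algorithm, recording each quotient:
⌊83/15⌋ = 5, remainder 8
⌊15/8⌋ = 1, remainder 7
⌊8/7⌋ = 1, remainder 1
⌊7/1⌋ = 7, remainder 0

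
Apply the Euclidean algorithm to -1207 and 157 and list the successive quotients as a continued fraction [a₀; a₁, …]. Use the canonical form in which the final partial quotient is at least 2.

-1207 = -8·157 + 49, so a_0 = -8
157 = 3·49 + 10, so a_1 = 3
49 = 4·10 + 9, so a_2 = 4
10 = 1·9 + 1, so a_3 = 1
9 = 9·1 + 0, so a_4 = 9

[-8; 3, 4, 1, 9]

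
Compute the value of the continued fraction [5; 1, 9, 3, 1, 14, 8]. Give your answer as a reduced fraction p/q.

28810/4881

Work from the innermost term outward:
Start with 8.
14 + 1/(8/1) = 14 + 1/8 = 113/8
1 + 1/(113/8) = 1 + 8/113 = 121/113
3 + 1/(121/113) = 3 + 113/121 = 476/121
9 + 1/(476/121) = 9 + 121/476 = 4405/476
1 + 1/(4405/476) = 1 + 476/4405 = 4881/4405
5 + 1/(4881/4405) = 5 + 4405/4881 = 28810/4881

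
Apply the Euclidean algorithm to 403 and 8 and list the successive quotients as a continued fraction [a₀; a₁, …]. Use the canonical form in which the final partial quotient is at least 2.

[50; 2, 1, 2]

403 = 50·8 + 3, so a_0 = 50
8 = 2·3 + 2, so a_1 = 2
3 = 1·2 + 1, so a_2 = 1
2 = 2·1 + 0, so a_3 = 2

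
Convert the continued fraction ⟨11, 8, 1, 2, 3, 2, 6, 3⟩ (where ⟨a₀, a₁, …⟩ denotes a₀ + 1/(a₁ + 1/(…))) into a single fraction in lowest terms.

45138/4061

a_0 = 11: 11/1
a_1 = 8: 89/8
a_2 = 1: 100/9
a_3 = 2: 289/26
a_4 = 3: 967/87
a_5 = 2: 2223/200
a_6 = 6: 14305/1287
a_7 = 3: 45138/4061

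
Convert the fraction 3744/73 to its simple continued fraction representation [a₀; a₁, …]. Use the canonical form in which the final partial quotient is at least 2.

3744 ÷ 73 → quotient 51, remainder 21
73 ÷ 21 → quotient 3, remainder 10
21 ÷ 10 → quotient 2, remainder 1
10 ÷ 1 → quotient 10, remainder 0

[51; 3, 2, 10]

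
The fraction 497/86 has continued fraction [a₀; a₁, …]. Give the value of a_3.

1

⌊497/86⌋ = 5, remainder 67
⌊86/67⌋ = 1, remainder 19
⌊67/19⌋ = 3, remainder 10
⌊19/10⌋ = 1, remainder 9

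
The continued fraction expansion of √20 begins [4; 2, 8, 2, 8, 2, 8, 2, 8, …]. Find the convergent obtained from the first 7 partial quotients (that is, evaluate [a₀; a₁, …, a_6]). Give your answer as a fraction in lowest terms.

Start with 8.
2 + 1/(8/1) = 2 + 1/8 = 17/8
8 + 1/(17/8) = 8 + 8/17 = 144/17
2 + 1/(144/17) = 2 + 17/144 = 305/144
8 + 1/(305/144) = 8 + 144/305 = 2584/305
2 + 1/(2584/305) = 2 + 305/2584 = 5473/2584
4 + 1/(5473/2584) = 4 + 2584/5473 = 24476/5473

24476/5473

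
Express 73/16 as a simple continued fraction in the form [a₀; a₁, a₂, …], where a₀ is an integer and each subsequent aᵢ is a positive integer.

73 = 4·16 + 9, so a_0 = 4
16 = 1·9 + 7, so a_1 = 1
9 = 1·7 + 2, so a_2 = 1
7 = 3·2 + 1, so a_3 = 3
2 = 2·1 + 0, so a_4 = 2

[4; 1, 1, 3, 2]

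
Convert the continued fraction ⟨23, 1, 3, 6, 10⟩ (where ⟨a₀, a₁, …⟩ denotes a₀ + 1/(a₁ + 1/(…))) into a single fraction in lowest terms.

Start with 10.
6 + 1/(10/1) = 6 + 1/10 = 61/10
3 + 1/(61/10) = 3 + 10/61 = 193/61
1 + 1/(193/61) = 1 + 61/193 = 254/193
23 + 1/(254/193) = 23 + 193/254 = 6035/254

6035/254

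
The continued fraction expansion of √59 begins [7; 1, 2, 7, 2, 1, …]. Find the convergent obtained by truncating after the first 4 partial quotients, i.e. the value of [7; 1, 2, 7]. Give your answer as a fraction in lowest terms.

169/22

Start with 7.
2 + 1/(7/1) = 2 + 1/7 = 15/7
1 + 1/(15/7) = 1 + 7/15 = 22/15
7 + 1/(22/15) = 7 + 15/22 = 169/22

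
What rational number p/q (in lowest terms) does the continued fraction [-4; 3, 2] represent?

-26/7

Start with 2.
3 + 1/(2/1) = 3 + 1/2 = 7/2
-4 + 1/(7/2) = -4 + 2/7 = -26/7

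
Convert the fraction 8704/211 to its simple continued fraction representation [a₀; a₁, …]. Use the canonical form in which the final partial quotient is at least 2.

Run the Euclidean algorithm, recording each quotient:
8704 ÷ 211 → quotient 41, remainder 53
211 ÷ 53 → quotient 3, remainder 52
53 ÷ 52 → quotient 1, remainder 1
52 ÷ 1 → quotient 52, remainder 0

[41; 3, 1, 52]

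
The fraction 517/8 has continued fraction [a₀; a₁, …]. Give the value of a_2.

1

⌊517/8⌋ = 64, remainder 5
⌊8/5⌋ = 1, remainder 3
⌊5/3⌋ = 1, remainder 2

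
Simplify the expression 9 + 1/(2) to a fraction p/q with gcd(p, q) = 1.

19/2

Start with 2.
9 + 1/(2/1) = 9 + 1/2 = 19/2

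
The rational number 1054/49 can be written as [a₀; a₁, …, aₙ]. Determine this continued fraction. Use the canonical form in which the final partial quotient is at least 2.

[21; 1, 1, 24]

Repeatedly divide and take the remainder:
1054 ÷ 49 → quotient 21, remainder 25
49 ÷ 25 → quotient 1, remainder 24
25 ÷ 24 → quotient 1, remainder 1
24 ÷ 1 → quotient 24, remainder 0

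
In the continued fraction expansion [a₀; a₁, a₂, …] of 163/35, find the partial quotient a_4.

11

Apply division with remainder until the remainder is 0:
⌊163/35⌋ = 4, remainder 23
⌊35/23⌋ = 1, remainder 12
⌊23/12⌋ = 1, remainder 11
⌊12/11⌋ = 1, remainder 1
⌊11/1⌋ = 11, remainder 0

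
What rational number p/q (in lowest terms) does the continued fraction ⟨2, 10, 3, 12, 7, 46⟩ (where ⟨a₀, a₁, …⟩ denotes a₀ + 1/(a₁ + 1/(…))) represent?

261713/124812

Build up convergents one term at a time:
a_0 = 2: 2/1
a_1 = 10: 21/10
a_2 = 3: 65/31
a_3 = 12: 801/382
a_4 = 7: 5672/2705
a_5 = 46: 261713/124812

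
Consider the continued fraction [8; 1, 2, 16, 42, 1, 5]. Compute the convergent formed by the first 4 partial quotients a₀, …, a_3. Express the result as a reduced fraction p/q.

425/49

Compute successive convergents:
a_0 = 8: 8/1
a_1 = 1: 9/1
a_2 = 2: 26/3
a_3 = 16: 425/49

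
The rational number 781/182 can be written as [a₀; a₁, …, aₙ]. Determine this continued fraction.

[4; 3, 2, 3, 3, 2]

781 = 4·182 + 53, so a_0 = 4
182 = 3·53 + 23, so a_1 = 3
53 = 2·23 + 7, so a_2 = 2
23 = 3·7 + 2, so a_3 = 3
7 = 3·2 + 1, so a_4 = 3
2 = 2·1 + 0, so a_5 = 2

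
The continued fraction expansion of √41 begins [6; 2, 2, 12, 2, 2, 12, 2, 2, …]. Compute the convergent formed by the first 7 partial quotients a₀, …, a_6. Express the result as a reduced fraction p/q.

25414/3969

Start with 12.
2 + 1/(12/1) = 2 + 1/12 = 25/12
2 + 1/(25/12) = 2 + 12/25 = 62/25
12 + 1/(62/25) = 12 + 25/62 = 769/62
2 + 1/(769/62) = 2 + 62/769 = 1600/769
2 + 1/(1600/769) = 2 + 769/1600 = 3969/1600
6 + 1/(3969/1600) = 6 + 1600/3969 = 25414/3969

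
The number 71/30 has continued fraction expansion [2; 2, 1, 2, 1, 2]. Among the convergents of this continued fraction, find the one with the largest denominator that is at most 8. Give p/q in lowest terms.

19/8

a_0 = 2: 2/1  (≤ bound)
a_1 = 2: 5/2  (≤ bound)
a_2 = 1: 7/3  (≤ bound)
a_3 = 2: 19/8  (≤ bound)
a_4 = 1: 26/11  (> 8, stop)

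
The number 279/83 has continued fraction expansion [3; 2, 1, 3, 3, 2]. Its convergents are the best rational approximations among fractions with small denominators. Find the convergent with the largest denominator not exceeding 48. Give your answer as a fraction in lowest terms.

121/36

List convergents until the denominator exceeds the bound:
a_0 = 3: 3/1  (≤ bound)
a_1 = 2: 7/2  (≤ bound)
a_2 = 1: 10/3  (≤ bound)
a_3 = 3: 37/11  (≤ bound)
a_4 = 3: 121/36  (≤ bound)
a_5 = 2: 279/83  (> 48, stop)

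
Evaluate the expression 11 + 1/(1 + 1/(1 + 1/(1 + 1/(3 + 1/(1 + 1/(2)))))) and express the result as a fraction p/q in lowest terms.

454/39

a_0 = 11: 11/1
a_1 = 1: 12/1
a_2 = 1: 23/2
a_3 = 1: 35/3
a_4 = 3: 128/11
a_5 = 1: 163/14
a_6 = 2: 454/39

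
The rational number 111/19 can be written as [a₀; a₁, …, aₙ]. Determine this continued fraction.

Apply division with remainder until the remainder is 0:
⌊111/19⌋ = 5, remainder 16
⌊19/16⌋ = 1, remainder 3
⌊16/3⌋ = 5, remainder 1
⌊3/1⌋ = 3, remainder 0

[5; 1, 5, 3]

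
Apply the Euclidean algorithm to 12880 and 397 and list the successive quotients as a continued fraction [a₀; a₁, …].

[32; 2, 3, 1, 10, 4]

Repeatedly divide and take the remainder:
⌊12880/397⌋ = 32, remainder 176
⌊397/176⌋ = 2, remainder 45
⌊176/45⌋ = 3, remainder 41
⌊45/41⌋ = 1, remainder 4
⌊41/4⌋ = 10, remainder 1
⌊4/1⌋ = 4, remainder 0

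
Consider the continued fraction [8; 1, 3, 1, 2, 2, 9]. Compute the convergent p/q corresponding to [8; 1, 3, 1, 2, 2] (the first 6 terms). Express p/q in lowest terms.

a_0 = 8: 8/1
a_1 = 1: 9/1
a_2 = 3: 35/4
a_3 = 1: 44/5
a_4 = 2: 123/14
a_5 = 2: 290/33

290/33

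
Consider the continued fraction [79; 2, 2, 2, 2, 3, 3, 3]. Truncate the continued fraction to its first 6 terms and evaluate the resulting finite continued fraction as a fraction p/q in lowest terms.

7862/99

Start with 3.
2 + 1/(3/1) = 2 + 1/3 = 7/3
2 + 1/(7/3) = 2 + 3/7 = 17/7
2 + 1/(17/7) = 2 + 7/17 = 41/17
2 + 1/(41/17) = 2 + 17/41 = 99/41
79 + 1/(99/41) = 79 + 41/99 = 7862/99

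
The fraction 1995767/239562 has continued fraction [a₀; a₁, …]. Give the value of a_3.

⌊1995767/239562⌋ = 8, remainder 79271
⌊239562/79271⌋ = 3, remainder 1749
⌊79271/1749⌋ = 45, remainder 566
⌊1749/566⌋ = 3, remainder 51

3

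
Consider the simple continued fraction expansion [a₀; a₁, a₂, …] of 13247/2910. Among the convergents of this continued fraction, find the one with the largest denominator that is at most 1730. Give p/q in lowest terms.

List convergents until the denominator exceeds the bound:
a_0 = 4: 4/1  (≤ bound)
a_1 = 1: 5/1  (≤ bound)
a_2 = 1: 9/2  (≤ bound)
a_3 = 4: 41/9  (≤ bound)
a_4 = 3: 132/29  (≤ bound)
a_5 = 2: 305/67  (≤ bound)
a_6 = 43: 13247/2910  (> 1730, stop)

305/67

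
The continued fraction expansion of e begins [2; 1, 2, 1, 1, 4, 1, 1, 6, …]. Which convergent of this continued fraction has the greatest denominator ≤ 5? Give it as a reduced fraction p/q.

11/4

a_0 = 2: 2/1  (≤ bound)
a_1 = 1: 3/1  (≤ bound)
a_2 = 2: 8/3  (≤ bound)
a_3 = 1: 11/4  (≤ bound)
a_4 = 1: 19/7  (> 5, stop)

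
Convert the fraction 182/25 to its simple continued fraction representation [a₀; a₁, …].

Apply division with remainder until the remainder is 0:
182 ÷ 25 → quotient 7, remainder 7
25 ÷ 7 → quotient 3, remainder 4
7 ÷ 4 → quotient 1, remainder 3
4 ÷ 3 → quotient 1, remainder 1
3 ÷ 1 → quotient 3, remainder 0

[7; 3, 1, 1, 3]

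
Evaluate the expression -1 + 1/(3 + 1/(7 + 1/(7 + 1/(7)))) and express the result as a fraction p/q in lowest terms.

a_0 = -1: -1/1
a_1 = 3: -2/3
a_2 = 7: -15/22
a_3 = 7: -107/157
a_4 = 7: -764/1121

-764/1121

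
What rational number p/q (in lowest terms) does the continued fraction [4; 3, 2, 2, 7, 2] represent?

1155/269

Compute successive convergents:
a_0 = 4: 4/1
a_1 = 3: 13/3
a_2 = 2: 30/7
a_3 = 2: 73/17
a_4 = 7: 541/126
a_5 = 2: 1155/269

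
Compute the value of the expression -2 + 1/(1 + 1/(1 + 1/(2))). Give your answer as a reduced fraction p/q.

Use the convergent recurrence hₖ = aₖ·hₖ₋₁ + hₖ₋₂ (and likewise for the denominators kₖ):
a_0 = -2: -2/1
a_1 = 1: -1/1
a_2 = 1: -3/2
a_3 = 2: -7/5

-7/5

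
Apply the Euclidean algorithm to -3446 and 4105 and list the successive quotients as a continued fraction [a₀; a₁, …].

[-1; 6, 4, 2, 1, 2, 1, 13]

Repeatedly divide and take the remainder:
-3446 ÷ 4105 → quotient -1, remainder 659
4105 ÷ 659 → quotient 6, remainder 151
659 ÷ 151 → quotient 4, remainder 55
151 ÷ 55 → quotient 2, remainder 41
55 ÷ 41 → quotient 1, remainder 14
41 ÷ 14 → quotient 2, remainder 13
14 ÷ 13 → quotient 1, remainder 1
13 ÷ 1 → quotient 13, remainder 0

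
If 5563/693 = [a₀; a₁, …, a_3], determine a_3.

Run the Euclidean algorithm, recording each quotient:
⌊5563/693⌋ = 8, remainder 19
⌊693/19⌋ = 36, remainder 9
⌊19/9⌋ = 2, remainder 1
⌊9/1⌋ = 9, remainder 0

9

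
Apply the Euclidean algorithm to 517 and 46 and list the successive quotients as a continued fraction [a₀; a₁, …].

[11; 4, 5, 2]

517 = 11·46 + 11, so a_0 = 11
46 = 4·11 + 2, so a_1 = 4
11 = 5·2 + 1, so a_2 = 5
2 = 2·1 + 0, so a_3 = 2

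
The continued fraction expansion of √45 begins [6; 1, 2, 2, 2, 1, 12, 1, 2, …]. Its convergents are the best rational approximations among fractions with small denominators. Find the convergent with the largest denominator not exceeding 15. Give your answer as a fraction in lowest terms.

47/7

a_0 = 6: 6/1  (≤ bound)
a_1 = 1: 7/1  (≤ bound)
a_2 = 2: 20/3  (≤ bound)
a_3 = 2: 47/7  (≤ bound)
a_4 = 2: 114/17  (> 15, stop)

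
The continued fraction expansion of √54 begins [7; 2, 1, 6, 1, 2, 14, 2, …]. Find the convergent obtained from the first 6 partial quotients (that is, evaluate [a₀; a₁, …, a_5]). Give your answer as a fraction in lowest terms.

Starting at the tail and folding back:
Start with 2.
1 + 1/(2/1) = 1 + 1/2 = 3/2
6 + 1/(3/2) = 6 + 2/3 = 20/3
1 + 1/(20/3) = 1 + 3/20 = 23/20
2 + 1/(23/20) = 2 + 20/23 = 66/23
7 + 1/(66/23) = 7 + 23/66 = 485/66

485/66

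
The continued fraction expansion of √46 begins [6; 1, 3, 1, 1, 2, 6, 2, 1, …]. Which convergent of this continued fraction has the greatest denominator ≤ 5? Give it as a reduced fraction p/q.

List convergents until the denominator exceeds the bound:
a_0 = 6: 6/1  (≤ bound)
a_1 = 1: 7/1  (≤ bound)
a_2 = 3: 27/4  (≤ bound)
a_3 = 1: 34/5  (≤ bound)
a_4 = 1: 61/9  (> 5, stop)

34/5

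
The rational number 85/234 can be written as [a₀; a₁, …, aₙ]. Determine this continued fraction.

85 ÷ 234 → quotient 0, remainder 85
234 ÷ 85 → quotient 2, remainder 64
85 ÷ 64 → quotient 1, remainder 21
64 ÷ 21 → quotient 3, remainder 1
21 ÷ 1 → quotient 21, remainder 0

[0; 2, 1, 3, 21]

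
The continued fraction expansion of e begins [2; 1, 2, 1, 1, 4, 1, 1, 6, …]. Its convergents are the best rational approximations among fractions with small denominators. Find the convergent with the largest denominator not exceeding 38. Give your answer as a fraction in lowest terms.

a_0 = 2: 2/1  (≤ bound)
a_1 = 1: 3/1  (≤ bound)
a_2 = 2: 8/3  (≤ bound)
a_3 = 1: 11/4  (≤ bound)
a_4 = 1: 19/7  (≤ bound)
a_5 = 4: 87/32  (≤ bound)
a_6 = 1: 106/39  (> 38, stop)

87/32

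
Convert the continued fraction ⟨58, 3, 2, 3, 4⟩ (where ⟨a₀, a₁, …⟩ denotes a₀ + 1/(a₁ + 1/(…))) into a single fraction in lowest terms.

Start with 4.
3 + 1/(4/1) = 3 + 1/4 = 13/4
2 + 1/(13/4) = 2 + 4/13 = 30/13
3 + 1/(30/13) = 3 + 13/30 = 103/30
58 + 1/(103/30) = 58 + 30/103 = 6004/103

6004/103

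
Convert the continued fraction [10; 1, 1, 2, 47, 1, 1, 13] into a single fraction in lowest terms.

Start with 13.
1 + 1/(13/1) = 1 + 1/13 = 14/13
1 + 1/(14/13) = 1 + 13/14 = 27/14
47 + 1/(27/14) = 47 + 14/27 = 1283/27
2 + 1/(1283/27) = 2 + 27/1283 = 2593/1283
1 + 1/(2593/1283) = 1 + 1283/2593 = 3876/2593
1 + 1/(3876/2593) = 1 + 2593/3876 = 6469/3876
10 + 1/(6469/3876) = 10 + 3876/6469 = 68566/6469

68566/6469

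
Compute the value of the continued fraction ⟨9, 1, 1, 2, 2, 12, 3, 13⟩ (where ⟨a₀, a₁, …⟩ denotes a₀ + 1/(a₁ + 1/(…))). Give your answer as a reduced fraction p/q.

58615/6116

Build up convergents one term at a time:
a_0 = 9: 9/1
a_1 = 1: 10/1
a_2 = 1: 19/2
a_3 = 2: 48/5
a_4 = 2: 115/12
a_5 = 12: 1428/149
a_6 = 3: 4399/459
a_7 = 13: 58615/6116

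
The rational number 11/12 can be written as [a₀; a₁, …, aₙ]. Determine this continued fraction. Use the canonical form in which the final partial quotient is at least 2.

⌊11/12⌋ = 0, remainder 11
⌊12/11⌋ = 1, remainder 1
⌊11/1⌋ = 11, remainder 0

[0; 1, 11]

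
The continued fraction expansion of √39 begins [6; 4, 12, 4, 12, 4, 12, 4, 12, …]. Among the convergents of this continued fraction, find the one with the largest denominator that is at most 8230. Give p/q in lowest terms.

List convergents until the denominator exceeds the bound:
a_0 = 6: 6/1  (≤ bound)
a_1 = 4: 25/4  (≤ bound)
a_2 = 12: 306/49  (≤ bound)
a_3 = 4: 1249/200  (≤ bound)
a_4 = 12: 15294/2449  (≤ bound)
a_5 = 4: 62425/9996  (> 8230, stop)

15294/2449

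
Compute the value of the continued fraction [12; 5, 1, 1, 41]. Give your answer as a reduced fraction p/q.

Starting at the tail and folding back:
Start with 41.
1 + 1/(41/1) = 1 + 1/41 = 42/41
1 + 1/(42/41) = 1 + 41/42 = 83/42
5 + 1/(83/42) = 5 + 42/83 = 457/83
12 + 1/(457/83) = 12 + 83/457 = 5567/457

5567/457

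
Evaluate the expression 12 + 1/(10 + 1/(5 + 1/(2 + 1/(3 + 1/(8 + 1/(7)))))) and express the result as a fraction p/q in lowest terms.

Build up convergents one term at a time:
a_0 = 12: 12/1
a_1 = 10: 121/10
a_2 = 5: 617/51
a_3 = 2: 1355/112
a_4 = 3: 4682/387
a_5 = 8: 38811/3208
a_6 = 7: 276359/22843

276359/22843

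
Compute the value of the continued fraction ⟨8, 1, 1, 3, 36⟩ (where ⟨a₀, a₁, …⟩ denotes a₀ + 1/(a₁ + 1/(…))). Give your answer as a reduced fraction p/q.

2177/254

Start with 36.
3 + 1/(36/1) = 3 + 1/36 = 109/36
1 + 1/(109/36) = 1 + 36/109 = 145/109
1 + 1/(145/109) = 1 + 109/145 = 254/145
8 + 1/(254/145) = 8 + 145/254 = 2177/254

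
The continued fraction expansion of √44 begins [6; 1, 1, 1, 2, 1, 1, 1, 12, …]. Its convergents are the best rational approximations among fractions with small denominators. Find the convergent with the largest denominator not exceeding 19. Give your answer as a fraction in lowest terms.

126/19

a_0 = 6: 6/1  (≤ bound)
a_1 = 1: 7/1  (≤ bound)
a_2 = 1: 13/2  (≤ bound)
a_3 = 1: 20/3  (≤ bound)
a_4 = 2: 53/8  (≤ bound)
a_5 = 1: 73/11  (≤ bound)
a_6 = 1: 126/19  (≤ bound)
a_7 = 1: 199/30  (> 19, stop)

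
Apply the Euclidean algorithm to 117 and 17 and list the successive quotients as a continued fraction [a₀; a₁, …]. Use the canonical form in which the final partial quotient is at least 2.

117 ÷ 17 → quotient 6, remainder 15
17 ÷ 15 → quotient 1, remainder 2
15 ÷ 2 → quotient 7, remainder 1
2 ÷ 1 → quotient 2, remainder 0

[6; 1, 7, 2]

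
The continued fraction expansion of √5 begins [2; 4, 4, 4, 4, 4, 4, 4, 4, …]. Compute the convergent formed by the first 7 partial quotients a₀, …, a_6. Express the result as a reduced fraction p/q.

Start with 4.
4 + 1/(4/1) = 4 + 1/4 = 17/4
4 + 1/(17/4) = 4 + 4/17 = 72/17
4 + 1/(72/17) = 4 + 17/72 = 305/72
4 + 1/(305/72) = 4 + 72/305 = 1292/305
4 + 1/(1292/305) = 4 + 305/1292 = 5473/1292
2 + 1/(5473/1292) = 2 + 1292/5473 = 12238/5473

12238/5473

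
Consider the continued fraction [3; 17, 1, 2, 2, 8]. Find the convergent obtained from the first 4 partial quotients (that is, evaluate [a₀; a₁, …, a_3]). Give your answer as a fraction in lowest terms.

162/53

a_0 = 3: 3/1
a_1 = 17: 52/17
a_2 = 1: 55/18
a_3 = 2: 162/53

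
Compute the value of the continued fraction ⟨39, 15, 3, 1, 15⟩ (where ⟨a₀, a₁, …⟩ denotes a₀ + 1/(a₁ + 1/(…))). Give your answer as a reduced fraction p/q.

Compute successive convergents:
a_0 = 39: 39/1
a_1 = 15: 586/15
a_2 = 3: 1797/46
a_3 = 1: 2383/61
a_4 = 15: 37542/961

37542/961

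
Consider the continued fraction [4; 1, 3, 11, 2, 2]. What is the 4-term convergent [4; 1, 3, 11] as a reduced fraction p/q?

Use the convergent recurrence hₖ = aₖ·hₖ₋₁ + hₖ₋₂ (and likewise for the denominators kₖ):
a_0 = 4: 4/1
a_1 = 1: 5/1
a_2 = 3: 19/4
a_3 = 11: 214/45

214/45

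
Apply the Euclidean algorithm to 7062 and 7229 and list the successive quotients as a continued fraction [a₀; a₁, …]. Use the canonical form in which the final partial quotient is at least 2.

7062 = 0·7229 + 7062, so a_0 = 0
7229 = 1·7062 + 167, so a_1 = 1
7062 = 42·167 + 48, so a_2 = 42
167 = 3·48 + 23, so a_3 = 3
48 = 2·23 + 2, so a_4 = 2
23 = 11·2 + 1, so a_5 = 11
2 = 2·1 + 0, so a_6 = 2

[0; 1, 42, 3, 2, 11, 2]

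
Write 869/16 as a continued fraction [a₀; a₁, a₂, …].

[54; 3, 5]

869 ÷ 16 → quotient 54, remainder 5
16 ÷ 5 → quotient 3, remainder 1
5 ÷ 1 → quotient 5, remainder 0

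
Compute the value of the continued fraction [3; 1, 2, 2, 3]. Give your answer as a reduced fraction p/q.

89/24

a_0 = 3: 3/1
a_1 = 1: 4/1
a_2 = 2: 11/3
a_3 = 2: 26/7
a_4 = 3: 89/24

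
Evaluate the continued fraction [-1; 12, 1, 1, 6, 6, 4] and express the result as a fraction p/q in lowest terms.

Compute successive convergents:
a_0 = -1: -1/1
a_1 = 12: -11/12
a_2 = 1: -12/13
a_3 = 1: -23/25
a_4 = 6: -150/163
a_5 = 6: -923/1003
a_6 = 4: -3842/4175

-3842/4175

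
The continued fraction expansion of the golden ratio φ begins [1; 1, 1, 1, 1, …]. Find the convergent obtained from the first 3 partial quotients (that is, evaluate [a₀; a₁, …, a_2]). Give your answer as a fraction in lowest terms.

3/2

Build up convergents one term at a time:
a_0 = 1: 1/1
a_1 = 1: 2/1
a_2 = 1: 3/2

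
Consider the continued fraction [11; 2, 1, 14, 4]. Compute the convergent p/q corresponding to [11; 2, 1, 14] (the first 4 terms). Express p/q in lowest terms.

Start with 14.
1 + 1/(14/1) = 1 + 1/14 = 15/14
2 + 1/(15/14) = 2 + 14/15 = 44/15
11 + 1/(44/15) = 11 + 15/44 = 499/44

499/44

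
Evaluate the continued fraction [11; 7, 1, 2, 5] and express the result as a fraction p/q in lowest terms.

1369/123

a_0 = 11: 11/1
a_1 = 7: 78/7
a_2 = 1: 89/8
a_3 = 2: 256/23
a_4 = 5: 1369/123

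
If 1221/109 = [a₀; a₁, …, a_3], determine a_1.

4

Run the Euclidean algorithm, recording each quotient:
1221 ÷ 109 → quotient 11, remainder 22
109 ÷ 22 → quotient 4, remainder 21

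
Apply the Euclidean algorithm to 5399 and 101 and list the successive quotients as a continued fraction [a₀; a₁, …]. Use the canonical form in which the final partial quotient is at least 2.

Repeatedly divide and take the remainder:
5399 ÷ 101 → quotient 53, remainder 46
101 ÷ 46 → quotient 2, remainder 9
46 ÷ 9 → quotient 5, remainder 1
9 ÷ 1 → quotient 9, remainder 0

[53; 2, 5, 9]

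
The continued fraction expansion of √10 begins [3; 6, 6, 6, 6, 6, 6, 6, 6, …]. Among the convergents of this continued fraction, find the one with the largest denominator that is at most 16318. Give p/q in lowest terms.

List convergents until the denominator exceeds the bound:
a_0 = 3: 3/1  (≤ bound)
a_1 = 6: 19/6  (≤ bound)
a_2 = 6: 117/37  (≤ bound)
a_3 = 6: 721/228  (≤ bound)
a_4 = 6: 4443/1405  (≤ bound)
a_5 = 6: 27379/8658  (≤ bound)
a_6 = 6: 168717/53353  (> 16318, stop)

27379/8658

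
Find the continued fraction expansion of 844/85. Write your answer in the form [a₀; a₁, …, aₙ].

[9; 1, 13, 6]

Run the Euclidean algorithm, recording each quotient:
844 ÷ 85 → quotient 9, remainder 79
85 ÷ 79 → quotient 1, remainder 6
79 ÷ 6 → quotient 13, remainder 1
6 ÷ 1 → quotient 6, remainder 0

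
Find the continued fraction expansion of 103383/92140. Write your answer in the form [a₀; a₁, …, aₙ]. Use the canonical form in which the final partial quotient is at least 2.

103383 = 1·92140 + 11243, so a_0 = 1
92140 = 8·11243 + 2196, so a_1 = 8
11243 = 5·2196 + 263, so a_2 = 5
2196 = 8·263 + 92, so a_3 = 8
263 = 2·92 + 79, so a_4 = 2
92 = 1·79 + 13, so a_5 = 1
79 = 6·13 + 1, so a_6 = 6
13 = 13·1 + 0, so a_7 = 13

[1; 8, 5, 8, 2, 1, 6, 13]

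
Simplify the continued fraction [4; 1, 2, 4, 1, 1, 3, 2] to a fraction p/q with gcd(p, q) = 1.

Start with 2.
3 + 1/(2/1) = 3 + 1/2 = 7/2
1 + 1/(7/2) = 1 + 2/7 = 9/7
1 + 1/(9/7) = 1 + 7/9 = 16/9
4 + 1/(16/9) = 4 + 9/16 = 73/16
2 + 1/(73/16) = 2 + 16/73 = 162/73
1 + 1/(162/73) = 1 + 73/162 = 235/162
4 + 1/(235/162) = 4 + 162/235 = 1102/235

1102/235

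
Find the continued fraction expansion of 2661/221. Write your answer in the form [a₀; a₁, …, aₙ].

Run the Euclidean algorithm, recording each quotient:
2661 ÷ 221 → quotient 12, remainder 9
221 ÷ 9 → quotient 24, remainder 5
9 ÷ 5 → quotient 1, remainder 4
5 ÷ 4 → quotient 1, remainder 1
4 ÷ 1 → quotient 4, remainder 0

[12; 24, 1, 1, 4]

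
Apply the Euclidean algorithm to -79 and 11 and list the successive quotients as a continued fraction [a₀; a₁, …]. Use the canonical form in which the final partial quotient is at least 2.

[-8; 1, 4, 2]

⌊-79/11⌋ = -8, remainder 9
⌊11/9⌋ = 1, remainder 2
⌊9/2⌋ = 4, remainder 1
⌊2/1⌋ = 2, remainder 0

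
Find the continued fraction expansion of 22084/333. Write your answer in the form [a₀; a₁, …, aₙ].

[66; 3, 7, 15]

Repeatedly divide and take the remainder:
⌊22084/333⌋ = 66, remainder 106
⌊333/106⌋ = 3, remainder 15
⌊106/15⌋ = 7, remainder 1
⌊15/1⌋ = 15, remainder 0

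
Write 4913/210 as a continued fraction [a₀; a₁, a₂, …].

[23; 2, 1, 1, 7, 1, 4]

Apply division with remainder until the remainder is 0:
4913 ÷ 210 → quotient 23, remainder 83
210 ÷ 83 → quotient 2, remainder 44
83 ÷ 44 → quotient 1, remainder 39
44 ÷ 39 → quotient 1, remainder 5
39 ÷ 5 → quotient 7, remainder 4
5 ÷ 4 → quotient 1, remainder 1
4 ÷ 1 → quotient 4, remainder 0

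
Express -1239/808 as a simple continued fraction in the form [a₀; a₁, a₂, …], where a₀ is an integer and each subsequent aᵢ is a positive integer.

[-2; 2, 6, 1, 53]

Repeatedly divide and take the remainder:
-1239 ÷ 808 → quotient -2, remainder 377
808 ÷ 377 → quotient 2, remainder 54
377 ÷ 54 → quotient 6, remainder 53
54 ÷ 53 → quotient 1, remainder 1
53 ÷ 1 → quotient 53, remainder 0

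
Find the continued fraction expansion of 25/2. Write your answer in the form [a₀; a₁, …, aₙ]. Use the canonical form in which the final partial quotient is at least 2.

[12; 2]

25 ÷ 2 → quotient 12, remainder 1
2 ÷ 1 → quotient 2, remainder 0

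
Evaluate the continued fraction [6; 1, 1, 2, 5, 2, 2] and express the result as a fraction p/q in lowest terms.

956/145

Starting at the tail and folding back:
Start with 2.
2 + 1/(2/1) = 2 + 1/2 = 5/2
5 + 1/(5/2) = 5 + 2/5 = 27/5
2 + 1/(27/5) = 2 + 5/27 = 59/27
1 + 1/(59/27) = 1 + 27/59 = 86/59
1 + 1/(86/59) = 1 + 59/86 = 145/86
6 + 1/(145/86) = 6 + 86/145 = 956/145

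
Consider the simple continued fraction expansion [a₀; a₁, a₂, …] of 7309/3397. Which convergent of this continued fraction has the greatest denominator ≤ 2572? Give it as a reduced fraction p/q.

List convergents until the denominator exceeds the bound:
a_0 = 2: 2/1  (≤ bound)
a_1 = 6: 13/6  (≤ bound)
a_2 = 1: 15/7  (≤ bound)
a_3 = 1: 28/13  (≤ bound)
a_4 = 2: 71/33  (≤ bound)
a_5 = 9: 667/310  (≤ bound)
a_6 = 1: 738/343  (≤ bound)
a_7 = 9: 7309/3397  (> 2572, stop)

738/343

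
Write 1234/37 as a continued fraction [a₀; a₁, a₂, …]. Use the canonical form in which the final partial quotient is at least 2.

[33; 2, 1, 5, 2]

1234 = 33·37 + 13, so a_0 = 33
37 = 2·13 + 11, so a_1 = 2
13 = 1·11 + 2, so a_2 = 1
11 = 5·2 + 1, so a_3 = 5
2 = 2·1 + 0, so a_4 = 2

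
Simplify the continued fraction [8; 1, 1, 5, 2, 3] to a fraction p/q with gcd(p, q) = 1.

Starting at the tail and folding back:
Start with 3.
2 + 1/(3/1) = 2 + 1/3 = 7/3
5 + 1/(7/3) = 5 + 3/7 = 38/7
1 + 1/(38/7) = 1 + 7/38 = 45/38
1 + 1/(45/38) = 1 + 38/45 = 83/45
8 + 1/(83/45) = 8 + 45/83 = 709/83

709/83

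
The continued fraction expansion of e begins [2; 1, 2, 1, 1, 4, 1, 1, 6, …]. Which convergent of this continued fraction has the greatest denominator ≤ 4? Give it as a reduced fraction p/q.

a_0 = 2: 2/1  (≤ bound)
a_1 = 1: 3/1  (≤ bound)
a_2 = 2: 8/3  (≤ bound)
a_3 = 1: 11/4  (≤ bound)
a_4 = 1: 19/7  (> 4, stop)

11/4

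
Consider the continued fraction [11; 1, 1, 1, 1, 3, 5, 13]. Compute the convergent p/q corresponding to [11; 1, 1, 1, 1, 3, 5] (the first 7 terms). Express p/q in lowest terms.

1103/95

Start with 5.
3 + 1/(5/1) = 3 + 1/5 = 16/5
1 + 1/(16/5) = 1 + 5/16 = 21/16
1 + 1/(21/16) = 1 + 16/21 = 37/21
1 + 1/(37/21) = 1 + 21/37 = 58/37
1 + 1/(58/37) = 1 + 37/58 = 95/58
11 + 1/(95/58) = 11 + 58/95 = 1103/95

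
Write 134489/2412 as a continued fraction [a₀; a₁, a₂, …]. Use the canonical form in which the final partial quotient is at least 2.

⌊134489/2412⌋ = 55, remainder 1829
⌊2412/1829⌋ = 1, remainder 583
⌊1829/583⌋ = 3, remainder 80
⌊583/80⌋ = 7, remainder 23
⌊80/23⌋ = 3, remainder 11
⌊23/11⌋ = 2, remainder 1
⌊11/1⌋ = 11, remainder 0

[55; 1, 3, 7, 3, 2, 11]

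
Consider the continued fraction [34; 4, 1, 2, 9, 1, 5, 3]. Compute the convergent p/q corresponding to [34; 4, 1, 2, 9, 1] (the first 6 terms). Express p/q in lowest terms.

4961/145

a_0 = 34: 34/1
a_1 = 4: 137/4
a_2 = 1: 171/5
a_3 = 2: 479/14
a_4 = 9: 4482/131
a_5 = 1: 4961/145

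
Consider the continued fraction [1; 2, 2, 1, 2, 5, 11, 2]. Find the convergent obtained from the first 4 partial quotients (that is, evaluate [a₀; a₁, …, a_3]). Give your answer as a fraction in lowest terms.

10/7

Compute successive convergents:
a_0 = 1: 1/1
a_1 = 2: 3/2
a_2 = 2: 7/5
a_3 = 1: 10/7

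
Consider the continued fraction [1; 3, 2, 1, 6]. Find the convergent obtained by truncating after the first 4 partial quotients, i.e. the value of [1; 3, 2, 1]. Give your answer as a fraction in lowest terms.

a_0 = 1: 1/1
a_1 = 3: 4/3
a_2 = 2: 9/7
a_3 = 1: 13/10

13/10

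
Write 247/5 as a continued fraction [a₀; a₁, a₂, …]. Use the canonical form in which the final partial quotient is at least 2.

[49; 2, 2]

Repeatedly divide and take the remainder:
⌊247/5⌋ = 49, remainder 2
⌊5/2⌋ = 2, remainder 1
⌊2/1⌋ = 2, remainder 0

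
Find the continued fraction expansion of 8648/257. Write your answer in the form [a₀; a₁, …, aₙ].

[33; 1, 1, 1, 5, 1, 12]

Run the Euclidean algorithm, recording each quotient:
8648 ÷ 257 → quotient 33, remainder 167
257 ÷ 167 → quotient 1, remainder 90
167 ÷ 90 → quotient 1, remainder 77
90 ÷ 77 → quotient 1, remainder 13
77 ÷ 13 → quotient 5, remainder 12
13 ÷ 12 → quotient 1, remainder 1
12 ÷ 1 → quotient 12, remainder 0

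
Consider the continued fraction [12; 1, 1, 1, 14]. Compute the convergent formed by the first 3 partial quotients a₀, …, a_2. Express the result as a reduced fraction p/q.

Collapse the nested fraction from the inside out:
Start with 1.
1 + 1/(1/1) = 1 + 1/1 = 2/1
12 + 1/(2/1) = 12 + 1/2 = 25/2

25/2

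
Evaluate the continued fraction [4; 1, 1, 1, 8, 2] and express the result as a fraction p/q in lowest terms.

Use the convergent recurrence hₖ = aₖ·hₖ₋₁ + hₖ₋₂ (and likewise for the denominators kₖ):
a_0 = 4: 4/1
a_1 = 1: 5/1
a_2 = 1: 9/2
a_3 = 1: 14/3
a_4 = 8: 121/26
a_5 = 2: 256/55

256/55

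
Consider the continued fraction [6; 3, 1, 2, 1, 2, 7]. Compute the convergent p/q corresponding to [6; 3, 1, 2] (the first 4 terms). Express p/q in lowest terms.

Build up convergents one term at a time:
a_0 = 6: 6/1
a_1 = 3: 19/3
a_2 = 1: 25/4
a_3 = 2: 69/11

69/11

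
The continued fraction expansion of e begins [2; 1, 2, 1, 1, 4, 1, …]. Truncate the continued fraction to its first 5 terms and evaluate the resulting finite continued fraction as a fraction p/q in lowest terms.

Collapse the nested fraction from the inside out:
Start with 1.
1 + 1/(1/1) = 1 + 1/1 = 2/1
2 + 1/(2/1) = 2 + 1/2 = 5/2
1 + 1/(5/2) = 1 + 2/5 = 7/5
2 + 1/(7/5) = 2 + 5/7 = 19/7

19/7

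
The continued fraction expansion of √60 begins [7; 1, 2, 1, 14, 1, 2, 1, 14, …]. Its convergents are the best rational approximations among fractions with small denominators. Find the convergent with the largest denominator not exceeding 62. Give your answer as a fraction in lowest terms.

a_0 = 7: 7/1  (≤ bound)
a_1 = 1: 8/1  (≤ bound)
a_2 = 2: 23/3  (≤ bound)
a_3 = 1: 31/4  (≤ bound)
a_4 = 14: 457/59  (≤ bound)
a_5 = 1: 488/63  (> 62, stop)

457/59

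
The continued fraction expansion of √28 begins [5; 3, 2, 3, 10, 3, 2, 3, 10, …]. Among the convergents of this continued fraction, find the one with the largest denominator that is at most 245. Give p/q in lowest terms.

List convergents until the denominator exceeds the bound:
a_0 = 5: 5/1  (≤ bound)
a_1 = 3: 16/3  (≤ bound)
a_2 = 2: 37/7  (≤ bound)
a_3 = 3: 127/24  (≤ bound)
a_4 = 10: 1307/247  (> 245, stop)

127/24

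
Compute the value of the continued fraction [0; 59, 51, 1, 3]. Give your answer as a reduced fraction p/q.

207/12217

Use the convergent recurrence hₖ = aₖ·hₖ₋₁ + hₖ₋₂ (and likewise for the denominators kₖ):
a_0 = 0: 0/1
a_1 = 59: 1/59
a_2 = 51: 51/3010
a_3 = 1: 52/3069
a_4 = 3: 207/12217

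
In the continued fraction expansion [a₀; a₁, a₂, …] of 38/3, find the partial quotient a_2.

Apply division with remainder until the remainder is 0:
⌊38/3⌋ = 12, remainder 2
⌊3/2⌋ = 1, remainder 1
⌊2/1⌋ = 2, remainder 0

2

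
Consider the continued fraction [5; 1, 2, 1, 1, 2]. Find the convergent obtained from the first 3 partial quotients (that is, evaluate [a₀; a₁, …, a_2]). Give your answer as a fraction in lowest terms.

a_0 = 5: 5/1
a_1 = 1: 6/1
a_2 = 2: 17/3

17/3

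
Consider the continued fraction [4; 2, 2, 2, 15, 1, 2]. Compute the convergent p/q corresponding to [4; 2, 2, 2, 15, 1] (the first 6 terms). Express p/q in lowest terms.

Use the convergent recurrence hₖ = aₖ·hₖ₋₁ + hₖ₋₂ (and likewise for the denominators kₖ):
a_0 = 4: 4/1
a_1 = 2: 9/2
a_2 = 2: 22/5
a_3 = 2: 53/12
a_4 = 15: 817/185
a_5 = 1: 870/197

870/197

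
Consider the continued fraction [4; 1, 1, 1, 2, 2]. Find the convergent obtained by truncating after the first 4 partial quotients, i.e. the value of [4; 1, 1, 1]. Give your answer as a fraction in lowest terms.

14/3

Work from the innermost term outward:
Start with 1.
1 + 1/(1/1) = 1 + 1/1 = 2/1
1 + 1/(2/1) = 1 + 1/2 = 3/2
4 + 1/(3/2) = 4 + 2/3 = 14/3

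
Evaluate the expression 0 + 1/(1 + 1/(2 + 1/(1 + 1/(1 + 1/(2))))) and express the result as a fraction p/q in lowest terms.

a_0 = 0: 0/1
a_1 = 1: 1/1
a_2 = 2: 2/3
a_3 = 1: 3/4
a_4 = 1: 5/7
a_5 = 2: 13/18

13/18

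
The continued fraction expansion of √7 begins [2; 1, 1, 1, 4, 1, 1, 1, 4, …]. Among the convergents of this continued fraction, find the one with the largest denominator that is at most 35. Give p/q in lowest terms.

List convergents until the denominator exceeds the bound:
a_0 = 2: 2/1  (≤ bound)
a_1 = 1: 3/1  (≤ bound)
a_2 = 1: 5/2  (≤ bound)
a_3 = 1: 8/3  (≤ bound)
a_4 = 4: 37/14  (≤ bound)
a_5 = 1: 45/17  (≤ bound)
a_6 = 1: 82/31  (≤ bound)
a_7 = 1: 127/48  (> 35, stop)

82/31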